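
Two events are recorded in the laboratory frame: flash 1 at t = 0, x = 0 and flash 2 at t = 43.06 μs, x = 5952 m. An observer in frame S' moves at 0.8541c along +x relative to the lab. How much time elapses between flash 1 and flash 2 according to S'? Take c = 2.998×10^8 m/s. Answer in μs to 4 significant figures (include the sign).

γ = 1/√(1 − 0.8541²) = 1.92267
Δt' = γ(Δt − vΔx/c²) = 1.92267 × (43.06 μs − 0.8541×5952 m / (2.998×10^8 m/s))
= 1.92267 × (26.1034 μs) = 50.19 μs

Δt' ≈ 50.19 μs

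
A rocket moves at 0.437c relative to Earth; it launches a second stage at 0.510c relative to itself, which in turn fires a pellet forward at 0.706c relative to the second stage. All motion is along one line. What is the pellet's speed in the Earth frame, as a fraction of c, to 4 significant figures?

u ≈ 0.9571c

Compose boost 2: (0.510 + 0.437)/(1 + 0.510×0.437) = 0.9470/1.22287 = 0.774408
Compose boost 3: (0.706 + 0.774408)/(1 + 0.706×0.774408) = 1.48041/1.54673 = 0.9571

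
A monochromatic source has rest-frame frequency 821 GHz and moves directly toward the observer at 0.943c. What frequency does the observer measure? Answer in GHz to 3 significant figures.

f_obs ≈ 4790 GHz

Relativistic Doppler: f_obs = f_src √((1+β)/(1−β))
= 821 × √(1.9430/0.057000) = 821 × 5.8385 = 4790 GHz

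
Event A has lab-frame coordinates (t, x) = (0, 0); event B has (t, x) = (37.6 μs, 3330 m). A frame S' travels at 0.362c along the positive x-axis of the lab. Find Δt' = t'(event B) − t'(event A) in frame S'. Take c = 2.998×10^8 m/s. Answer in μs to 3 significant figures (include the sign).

γ = 1/√(1 − 0.362²) = 1.0728
Δt' = γ(Δt − vΔx/c²) = 1.0728 × (37.6 μs − 0.362×3330 m / (2.998×10^8 m/s))
= 1.0728 × (33.579 μs) = 36.0 μs

Δt' ≈ 36.0 μs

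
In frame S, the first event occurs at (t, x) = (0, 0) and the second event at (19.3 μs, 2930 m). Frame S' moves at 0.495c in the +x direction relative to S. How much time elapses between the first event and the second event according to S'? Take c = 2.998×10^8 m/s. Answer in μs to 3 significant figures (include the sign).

γ = 1/√(1 − 0.495²) = 1.1509
Δt' = γ(Δt − vΔx/c²) = 1.1509 × (19.3 μs − 0.495×2930 m / (2.998×10^8 m/s))
= 1.1509 × (14.462 μs) = 16.6 μs

Δt' ≈ 16.6 μs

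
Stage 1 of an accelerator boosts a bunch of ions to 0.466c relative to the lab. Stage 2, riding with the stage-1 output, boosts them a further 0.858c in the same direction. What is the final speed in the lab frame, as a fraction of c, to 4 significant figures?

Compose boost 2: (0.858 + 0.466)/(1 + 0.858×0.466) = 1.324/1.39983 = 0.9458

u ≈ 0.9458c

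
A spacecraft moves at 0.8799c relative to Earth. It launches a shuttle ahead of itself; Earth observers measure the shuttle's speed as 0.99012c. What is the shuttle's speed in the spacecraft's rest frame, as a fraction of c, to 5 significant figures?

Inverse velocity addition: u' = (u − v)/(1 − uv/c²)
= (0.99012 − 0.8799)/(1 − 0.99012×0.8799) = 0.11022/0.1287934 = 0.85579

u' ≈ 0.85579c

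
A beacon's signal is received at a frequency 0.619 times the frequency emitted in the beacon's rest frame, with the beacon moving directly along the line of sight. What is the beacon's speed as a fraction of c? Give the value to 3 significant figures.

f_obs/f_src = √((1−β)/(1+β)) = 0.619  ⇒  (1−β)/(1+β) = 0.38316
β = |1 − D²|/(1 + D²) = |1 − 0.38316|/(1 + 0.38316) = 0.446

β ≈ 0.446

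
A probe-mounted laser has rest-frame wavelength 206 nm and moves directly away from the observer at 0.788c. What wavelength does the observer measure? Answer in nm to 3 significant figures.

λ_obs ≈ 598 nm

Relativistic Doppler: λ_obs = λ_src √((1+β)/(1−β))
= 206 × √(1.7880/0.21200) = 206 × 2.9041 = 598 nm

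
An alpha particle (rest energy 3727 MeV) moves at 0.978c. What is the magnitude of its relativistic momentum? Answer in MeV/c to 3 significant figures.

p ≈ 17500 MeV/c

γ = 1/√(1 − 0.978²) = 4.7938
p = γβm₀c = 4.7938 × 0.978 × 3727 MeV/c = 17500 MeV/c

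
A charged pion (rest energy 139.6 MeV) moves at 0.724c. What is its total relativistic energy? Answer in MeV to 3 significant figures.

γ = 1/√(1 − 0.724²) = 1.4497
E = γm₀c² = 1.4497 × 139.6 MeV = 202 MeV

E ≈ 202 MeV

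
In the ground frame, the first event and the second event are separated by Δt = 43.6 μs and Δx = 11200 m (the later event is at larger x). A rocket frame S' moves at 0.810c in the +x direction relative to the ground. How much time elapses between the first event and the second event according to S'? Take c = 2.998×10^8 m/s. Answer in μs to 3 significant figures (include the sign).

γ = 1/√(1 − 0.810²) = 1.7052
Δt' = γ(Δt − vΔx/c²) = 1.7052 × (43.6 μs − 0.810×11200 m / (2.998×10^8 m/s))
= 1.7052 × (13.340 μs) = 22.7 μs

Δt' ≈ 22.7 μs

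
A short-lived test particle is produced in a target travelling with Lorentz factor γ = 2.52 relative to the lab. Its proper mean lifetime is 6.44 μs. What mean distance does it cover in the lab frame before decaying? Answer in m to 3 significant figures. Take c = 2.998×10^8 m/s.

β = √(1 − 1/γ²) = √(1 − 1/2.52²) = 0.91789
Dilated lifetime: Δt = γτ₀ = 2.52 × 6.44 μs = 16.229 μs
d = vΔt = 0.91789c × 16.229 μs = 2.7518×10^8 m/s × 1.6229×10^-5 s = 4470 m

d ≈ 4470 m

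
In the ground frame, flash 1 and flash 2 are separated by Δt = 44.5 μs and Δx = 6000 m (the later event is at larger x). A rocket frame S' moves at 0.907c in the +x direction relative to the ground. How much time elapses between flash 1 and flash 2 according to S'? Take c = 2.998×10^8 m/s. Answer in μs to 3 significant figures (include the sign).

γ = 1/√(1 − 0.907²) = 2.3746
Δt' = γ(Δt − vΔx/c²) = 2.3746 × (44.5 μs − 0.907×6000 m / (2.998×10^8 m/s))
= 2.3746 × (26.348 μs) = 62.6 μs

Δt' ≈ 62.6 μs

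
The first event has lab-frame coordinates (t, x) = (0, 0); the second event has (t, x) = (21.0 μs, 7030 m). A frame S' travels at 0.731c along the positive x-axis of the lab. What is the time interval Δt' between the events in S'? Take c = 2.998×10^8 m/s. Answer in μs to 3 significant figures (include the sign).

Δt' ≈ 5.65 μs

γ = 1/√(1 − 0.731²) = 1.4655
Δt' = γ(Δt − vΔx/c²) = 1.4655 × (21.0 μs − 0.731×7030 m / (2.998×10^8 m/s))
= 1.4655 × (3.8588 μs) = 5.65 μs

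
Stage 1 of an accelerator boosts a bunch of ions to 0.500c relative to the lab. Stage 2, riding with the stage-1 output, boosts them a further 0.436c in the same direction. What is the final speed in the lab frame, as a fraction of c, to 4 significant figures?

Compose boost 2: (0.436 + 0.500)/(1 + 0.436×0.500) = 0.9360/1.21800 = 0.7685

u ≈ 0.7685c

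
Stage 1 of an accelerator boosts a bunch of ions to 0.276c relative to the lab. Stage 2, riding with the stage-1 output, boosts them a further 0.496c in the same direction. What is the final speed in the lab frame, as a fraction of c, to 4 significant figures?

Compose boost 2: (0.496 + 0.276)/(1 + 0.496×0.276) = 0.7720/1.13690 = 0.6790

u ≈ 0.6790c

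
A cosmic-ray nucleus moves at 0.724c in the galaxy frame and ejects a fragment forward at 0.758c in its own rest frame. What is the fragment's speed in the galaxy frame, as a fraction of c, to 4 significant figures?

u ≈ 0.9569c

Compose boost 2: (0.758 + 0.724)/(1 + 0.758×0.724) = 1.482/1.54879 = 0.9569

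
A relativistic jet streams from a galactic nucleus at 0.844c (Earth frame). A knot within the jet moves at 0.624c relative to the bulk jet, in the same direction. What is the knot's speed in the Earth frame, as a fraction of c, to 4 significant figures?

u ≈ 0.9616c

Relativistic velocity addition: u = (u' + v)/(1 + u'v/c²)
= (0.624 + 0.844)/(1 + 0.624×0.844) = 1.468/1.52666 = 0.9616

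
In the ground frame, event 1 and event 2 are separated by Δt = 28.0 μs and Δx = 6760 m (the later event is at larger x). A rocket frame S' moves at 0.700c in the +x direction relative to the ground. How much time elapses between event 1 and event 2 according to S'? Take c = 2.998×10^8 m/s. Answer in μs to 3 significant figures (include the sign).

Δt' ≈ 17.1 μs

γ = 1/√(1 − 0.700²) = 1.4003
Δt' = γ(Δt − vΔx/c²) = 1.4003 × (28.0 μs − 0.700×6760 m / (2.998×10^8 m/s))
= 1.4003 × (12.216 μs) = 17.1 μs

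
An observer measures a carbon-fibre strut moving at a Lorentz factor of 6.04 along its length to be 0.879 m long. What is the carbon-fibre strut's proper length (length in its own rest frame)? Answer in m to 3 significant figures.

γ = 6.04 (given)
L₀ = γL = 6.04 × 0.879 = 5.31 m

L₀ ≈ 5.31 m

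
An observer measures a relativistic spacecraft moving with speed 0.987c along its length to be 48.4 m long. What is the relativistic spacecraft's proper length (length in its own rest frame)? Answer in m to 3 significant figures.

L₀ ≈ 301 m

γ = 1/√(1 − 0.987²) = 6.2220
L₀ = γL = 6.2220 × 48.4 = 301 m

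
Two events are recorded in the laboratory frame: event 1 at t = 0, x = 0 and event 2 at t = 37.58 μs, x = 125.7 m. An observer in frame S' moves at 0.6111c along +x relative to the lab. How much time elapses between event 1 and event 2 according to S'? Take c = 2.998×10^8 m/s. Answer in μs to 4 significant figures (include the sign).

γ = 1/√(1 − 0.6111²) = 1.26334
Δt' = γ(Δt − vΔx/c²) = 1.26334 × (37.58 μs − 0.6111×125.7 m / (2.998×10^8 m/s))
= 1.26334 × (37.3238 μs) = 47.15 μs

Δt' ≈ 47.15 μs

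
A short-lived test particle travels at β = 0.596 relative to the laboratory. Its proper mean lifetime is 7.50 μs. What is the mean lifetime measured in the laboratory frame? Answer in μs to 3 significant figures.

Δt ≈ 9.34 μs

γ = 1/√(1 − 0.596²) = 1.2454
Time dilation: Δt = γτ₀ = 1.2454 × 7.50 μs = 9.34 μs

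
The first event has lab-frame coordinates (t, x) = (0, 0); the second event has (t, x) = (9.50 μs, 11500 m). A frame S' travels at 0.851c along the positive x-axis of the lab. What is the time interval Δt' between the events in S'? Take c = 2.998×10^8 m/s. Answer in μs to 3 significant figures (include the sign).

γ = 1/√(1 − 0.851²) = 1.9042
Δt' = γ(Δt − vΔx/c²) = 1.9042 × (9.50 μs − 0.851×11500 m / (2.998×10^8 m/s))
= 1.9042 × (-23.143 μs) = -44.1 μs

Δt' ≈ -44.1 μs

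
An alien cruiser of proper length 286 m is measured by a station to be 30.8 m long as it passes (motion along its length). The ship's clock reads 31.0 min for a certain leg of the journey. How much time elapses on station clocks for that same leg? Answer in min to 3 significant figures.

Δt ≈ 288 min

Length contraction ⇒ γ = L₀/L = 286/30.8 = 9.2857
Time dilation: Δt = γτ₀ = 9.2857 × 31.0 min = 288 min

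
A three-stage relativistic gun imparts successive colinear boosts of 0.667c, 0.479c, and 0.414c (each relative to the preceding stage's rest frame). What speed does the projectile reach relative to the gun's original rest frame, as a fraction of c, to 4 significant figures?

u ≈ 0.9433c

Compose boost 2: (0.479 + 0.667)/(1 + 0.479×0.667) = 1.146/1.31949 = 0.868515
Compose boost 3: (0.414 + 0.868515)/(1 + 0.414×0.868515) = 1.28252/1.35957 = 0.9433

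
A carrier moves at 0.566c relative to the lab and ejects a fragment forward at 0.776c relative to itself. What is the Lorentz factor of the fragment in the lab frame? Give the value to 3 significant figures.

γ ≈ 2.77

u_lab = (0.776 + 0.566)/(1 + 0.776×0.566) = 1.342/1.43922 = 0.932452
γ = 1/√(1 − 0.932452²) = 2.77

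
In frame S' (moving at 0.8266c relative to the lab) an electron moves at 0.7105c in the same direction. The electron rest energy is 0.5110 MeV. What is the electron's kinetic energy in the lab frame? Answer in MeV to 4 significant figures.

K ≈ 1.537 MeV

u_lab = (0.7105 + 0.8266)/(1 + 0.7105×0.8266) = 0.9683744
γ = 1/√(1 − 0.9683744²) = 4.00799
K = (γ − 1)m₀c² = (4.00799 − 1) × 0.5110 = 3.00799 × 0.5110 = 1.537 MeV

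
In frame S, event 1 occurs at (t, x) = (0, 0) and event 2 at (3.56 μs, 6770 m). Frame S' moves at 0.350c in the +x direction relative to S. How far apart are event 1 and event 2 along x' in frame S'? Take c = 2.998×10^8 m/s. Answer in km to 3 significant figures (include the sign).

Δx' ≈ 6.83 km

γ = 1/√(1 − 0.350²) = 1.0675
Δx' = γ(Δx − vΔt) = 1.0675 × (6770 m − 0.350×(2.998×10^8 m/s)×3.56×10^-6 s)
= 1.0675 × (6396.4 m) = 6.83 km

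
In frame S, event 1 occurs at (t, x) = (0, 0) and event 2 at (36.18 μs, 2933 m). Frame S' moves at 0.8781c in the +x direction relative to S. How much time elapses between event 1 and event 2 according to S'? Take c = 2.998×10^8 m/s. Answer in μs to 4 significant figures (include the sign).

Δt' ≈ 57.66 μs

γ = 1/√(1 − 0.8781²) = 2.08996
Δt' = γ(Δt − vΔx/c²) = 2.08996 × (36.18 μs − 0.8781×2933 m / (2.998×10^8 m/s))
= 2.08996 × (27.5894 μs) = 57.66 μs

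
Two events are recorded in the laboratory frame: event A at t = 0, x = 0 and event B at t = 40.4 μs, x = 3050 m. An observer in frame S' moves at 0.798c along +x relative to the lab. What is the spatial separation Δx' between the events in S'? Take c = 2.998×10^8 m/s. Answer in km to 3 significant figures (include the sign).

Δx' ≈ -11.0 km

γ = 1/√(1 − 0.798²) = 1.6593
Δx' = γ(Δx − vΔt) = 1.6593 × (3050 m − 0.798×(2.998×10^8 m/s)×40.4×10^-6 s)
= 1.6593 × (-6615.3 m) = -11.0 km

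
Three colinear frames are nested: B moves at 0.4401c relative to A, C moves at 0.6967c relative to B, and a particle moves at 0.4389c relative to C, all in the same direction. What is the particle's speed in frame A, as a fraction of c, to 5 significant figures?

u ≈ 0.94723c

Compose boost 2: (0.6967 + 0.4401)/(1 + 0.6967×0.4401) = 1.1368/1.306618 = 0.8700326
Compose boost 3: (0.4389 + 0.8700326)/(1 + 0.4389×0.8700326) = 1.308933/1.381857 = 0.94723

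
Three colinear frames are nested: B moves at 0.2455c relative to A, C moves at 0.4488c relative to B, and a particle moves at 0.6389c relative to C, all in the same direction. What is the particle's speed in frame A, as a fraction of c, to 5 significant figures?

u ≈ 0.90335c

Compose boost 2: (0.4488 + 0.2455)/(1 + 0.4488×0.2455) = 0.69430/1.110180 = 0.6253939
Compose boost 3: (0.6389 + 0.6253939)/(1 + 0.6389×0.6253939) = 1.264294/1.399564 = 0.90335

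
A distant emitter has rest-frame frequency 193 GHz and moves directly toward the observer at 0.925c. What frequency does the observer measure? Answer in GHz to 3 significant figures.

f_obs ≈ 978 GHz

Relativistic Doppler: f_obs = f_src √((1+β)/(1−β))
= 193 × √(1.9250/0.075000) = 193 × 5.0662 = 978 GHz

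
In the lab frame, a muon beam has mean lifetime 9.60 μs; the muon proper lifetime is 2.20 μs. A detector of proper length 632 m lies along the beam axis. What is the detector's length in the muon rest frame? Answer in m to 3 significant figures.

L ≈ 145 m

Time dilation ⇒ γ = Δt/τ₀ = 9.60/2.20 = 4.3636
Length contraction: L = L₀/γ = 632/4.3636 = 145 m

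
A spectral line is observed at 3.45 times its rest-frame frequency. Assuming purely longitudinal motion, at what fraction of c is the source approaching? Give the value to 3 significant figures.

f_obs/f_src = √((1+β)/(1−β)) = 3.45  ⇒  (1+β)/(1−β) = 11.903
β = |1 − D²|/(1 + D²) = |1 − 11.903|/(1 + 11.903) = 0.845

β ≈ 0.845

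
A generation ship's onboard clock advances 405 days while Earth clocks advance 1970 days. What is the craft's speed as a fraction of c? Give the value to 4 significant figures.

γ = Δt/τ₀ = 1970/405 = 4.86420
β = √(1 − 1/γ²) = √(1 − 1/4.86420²) = 0.9786

β ≈ 0.9786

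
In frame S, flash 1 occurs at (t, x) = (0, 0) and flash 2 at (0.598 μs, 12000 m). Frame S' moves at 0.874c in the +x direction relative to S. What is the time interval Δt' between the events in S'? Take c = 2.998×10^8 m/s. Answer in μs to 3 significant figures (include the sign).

γ = 1/√(1 − 0.874²) = 2.0579
Δt' = γ(Δt − vΔx/c²) = 2.0579 × (0.598 μs − 0.874×12000 m / (2.998×10^8 m/s))
= 2.0579 × (-34.385 μs) = -70.8 μs

Δt' ≈ -70.8 μs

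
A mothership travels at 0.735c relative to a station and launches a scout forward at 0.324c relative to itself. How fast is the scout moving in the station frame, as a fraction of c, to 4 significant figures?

Compose boost 2: (0.324 + 0.735)/(1 + 0.324×0.735) = 1.059/1.23814 = 0.8553

u ≈ 0.8553c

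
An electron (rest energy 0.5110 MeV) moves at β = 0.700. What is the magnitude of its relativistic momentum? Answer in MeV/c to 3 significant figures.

p ≈ 0.501 MeV/c

γ = 1/√(1 − 0.700²) = 1.4003
p = γβm₀c = 1.4003 × 0.700 × 0.5110 MeV/c = 0.501 MeV/c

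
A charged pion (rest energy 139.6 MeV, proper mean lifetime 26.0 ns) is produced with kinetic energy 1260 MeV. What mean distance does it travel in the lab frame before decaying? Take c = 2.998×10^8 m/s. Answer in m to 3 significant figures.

d ≈ 77.8 m

γ = 1 + K/(m₀c²) = 1 + 1260/139.6 = 10.026
β = √(1 − 1/γ²) = 0.99501
Dilated lifetime: γτ₀ = 10.026 × 26.0 ns = 260.67 ns
d = βc·γτ₀ = 0.99501 × (2.998×10^8 m/s) × 2.6067×10^-7 s = 77.8 m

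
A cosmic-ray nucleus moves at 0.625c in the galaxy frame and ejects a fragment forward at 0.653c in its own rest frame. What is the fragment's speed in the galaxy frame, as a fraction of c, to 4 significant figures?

u ≈ 0.9076c

Compose boost 2: (0.653 + 0.625)/(1 + 0.653×0.625) = 1.278/1.40813 = 0.9076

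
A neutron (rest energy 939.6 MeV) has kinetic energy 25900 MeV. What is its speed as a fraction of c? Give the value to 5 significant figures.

β ≈ 0.99939

γ = 1 + K/(m₀c²) = 1 + 25900/939.6 = 28.56492
β = √(1 − 1/γ²) = 0.99939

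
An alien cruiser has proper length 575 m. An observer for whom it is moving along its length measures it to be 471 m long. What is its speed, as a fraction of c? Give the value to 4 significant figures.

γ = L₀/L = 575/471 = 1.22081
β = √(1 − 1/γ²) = 0.5736

β ≈ 0.5736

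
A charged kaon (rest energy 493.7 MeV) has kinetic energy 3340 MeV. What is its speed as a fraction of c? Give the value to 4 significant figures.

γ = 1 + K/(m₀c²) = 1 + 3340/493.7 = 7.76524
β = √(1 − 1/γ²) = 0.9917

β ≈ 0.9917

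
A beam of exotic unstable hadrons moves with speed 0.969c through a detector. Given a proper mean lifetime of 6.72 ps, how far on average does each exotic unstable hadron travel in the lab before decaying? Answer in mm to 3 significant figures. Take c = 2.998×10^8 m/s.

γ = 1/√(1 − 0.969²) = 4.0476
Dilated lifetime: Δt = γτ₀ = 4.0476 × 6.72 ps = 27.200 ps
d = vΔt = 0.969c × 27.200 ps = 2.9051×10^8 m/s × 2.7200×10^-11 s = 7.90 mm

d ≈ 7.90 mm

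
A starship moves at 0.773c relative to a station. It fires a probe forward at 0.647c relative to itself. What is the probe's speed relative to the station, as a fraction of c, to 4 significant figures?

Relativistic velocity addition: u = (u' + v)/(1 + u'v/c²)
= (0.647 + 0.773)/(1 + 0.647×0.773) = 1.420/1.50013 = 0.9466

u ≈ 0.9466c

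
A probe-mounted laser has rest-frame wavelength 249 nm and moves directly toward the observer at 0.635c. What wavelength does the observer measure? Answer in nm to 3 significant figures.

Relativistic Doppler: λ_obs = λ_src √((1−β)/(1+β))
= 249 × √(0.36500/1.6350) = 249 × 0.47248 = 118 nm

λ_obs ≈ 118 nm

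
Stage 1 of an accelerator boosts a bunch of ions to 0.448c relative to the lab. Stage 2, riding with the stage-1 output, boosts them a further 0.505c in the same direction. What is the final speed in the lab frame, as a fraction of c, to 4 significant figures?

u ≈ 0.7772c

Compose boost 2: (0.505 + 0.448)/(1 + 0.505×0.448) = 0.9530/1.22624 = 0.7772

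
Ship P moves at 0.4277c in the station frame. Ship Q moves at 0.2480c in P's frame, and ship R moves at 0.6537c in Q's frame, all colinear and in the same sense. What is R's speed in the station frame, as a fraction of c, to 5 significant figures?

u ≈ 0.90371c

Compose boost 2: (0.2480 + 0.4277)/(1 + 0.2480×0.4277) = 0.67570/1.106070 = 0.6109019
Compose boost 3: (0.6537 + 0.6109019)/(1 + 0.6537×0.6109019) = 1.264602/1.399347 = 0.90371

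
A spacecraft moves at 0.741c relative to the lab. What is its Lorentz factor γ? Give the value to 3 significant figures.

γ = 1/√(1 − β²) = 1/√(1 − 0.741²) = 1/√(0.45092) = 1.49

γ ≈ 1.49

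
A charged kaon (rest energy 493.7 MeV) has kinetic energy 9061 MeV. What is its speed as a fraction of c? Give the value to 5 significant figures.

γ = 1 + K/(m₀c²) = 1 + 9061/493.7 = 19.35325
β = √(1 − 1/γ²) = 0.99866

β ≈ 0.99866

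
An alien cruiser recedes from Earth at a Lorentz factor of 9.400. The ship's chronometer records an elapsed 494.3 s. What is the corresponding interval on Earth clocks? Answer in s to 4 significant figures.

Δt ≈ 4646 s

γ = 9.400 (given)
Time dilation: Δt = γτ₀ = 9.400 × 494.3 s = 4646 s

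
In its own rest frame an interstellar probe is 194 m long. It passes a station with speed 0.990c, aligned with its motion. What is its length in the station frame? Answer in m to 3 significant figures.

L ≈ 27.4 m

γ = 1/√(1 − 0.990²) = 7.0888
Length contraction: L = L₀/γ = 194/7.0888 = 27.4 m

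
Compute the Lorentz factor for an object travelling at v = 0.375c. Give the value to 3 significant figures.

γ ≈ 1.08

γ = 1/√(1 − β²) = 1/√(1 − 0.375²) = 1/√(0.85938) = 1.08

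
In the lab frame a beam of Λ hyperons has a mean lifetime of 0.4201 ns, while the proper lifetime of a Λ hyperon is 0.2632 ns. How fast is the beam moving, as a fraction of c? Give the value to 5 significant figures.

β ≈ 0.77941

γ = Δt/τ₀ = 0.4201/0.2632 = 1.596125
β = √(1 − 1/γ²) = √(1 − 1/1.596125²) = 0.77941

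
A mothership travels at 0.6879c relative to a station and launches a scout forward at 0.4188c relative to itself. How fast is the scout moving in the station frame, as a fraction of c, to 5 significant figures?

u ≈ 0.85918c

Compose boost 2: (0.4188 + 0.6879)/(1 + 0.4188×0.6879) = 1.1067/1.288093 = 0.85918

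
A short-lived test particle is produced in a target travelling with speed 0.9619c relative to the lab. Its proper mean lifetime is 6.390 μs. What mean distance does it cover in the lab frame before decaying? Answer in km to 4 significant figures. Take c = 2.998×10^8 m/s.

γ = 1/√(1 − 0.9619²) = 3.65762
Dilated lifetime: Δt = γτ₀ = 3.65762 × 6.390 μs = 23.3722 μs
d = vΔt = 0.9619c × 23.3722 μs = 2.88378×10^8 m/s × 2.33722×10^-5 s = 6.740 km

d ≈ 6.740 km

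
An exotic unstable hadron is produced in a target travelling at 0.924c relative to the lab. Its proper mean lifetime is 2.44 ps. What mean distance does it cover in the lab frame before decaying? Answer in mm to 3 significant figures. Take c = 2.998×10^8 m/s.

d ≈ 1.77 mm

γ = 1/√(1 − 0.924²) = 2.6151
Dilated lifetime: Δt = γτ₀ = 2.6151 × 2.44 ps = 6.3809 ps
d = vΔt = 0.924c × 6.3809 ps = 2.7702×10^8 m/s × 6.3809×10^-12 s = 1.77 mm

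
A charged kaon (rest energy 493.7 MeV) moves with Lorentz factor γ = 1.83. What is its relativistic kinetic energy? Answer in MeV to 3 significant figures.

γ = 1.83 (given)
K = (γ − 1)m₀c² = (1.83 − 1) × 493.7 MeV = 0.83000 × 493.7 MeV = 410 MeV

K ≈ 410 MeV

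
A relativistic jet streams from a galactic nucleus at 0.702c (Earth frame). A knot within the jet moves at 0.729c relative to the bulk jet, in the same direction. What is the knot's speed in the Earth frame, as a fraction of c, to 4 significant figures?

u ≈ 0.9466c

Relativistic velocity addition: u = (u' + v)/(1 + u'v/c²)
= (0.729 + 0.702)/(1 + 0.729×0.702) = 1.431/1.51176 = 0.9466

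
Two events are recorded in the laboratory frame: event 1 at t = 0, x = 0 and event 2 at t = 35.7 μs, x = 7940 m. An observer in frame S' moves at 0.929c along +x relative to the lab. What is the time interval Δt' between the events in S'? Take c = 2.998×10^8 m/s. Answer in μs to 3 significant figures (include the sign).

Δt' ≈ 30.0 μs

γ = 1/√(1 − 0.929²) = 2.7021
Δt' = γ(Δt − vΔx/c²) = 2.7021 × (35.7 μs − 0.929×7940 m / (2.998×10^8 m/s))
= 2.7021 × (11.096 μs) = 30.0 μs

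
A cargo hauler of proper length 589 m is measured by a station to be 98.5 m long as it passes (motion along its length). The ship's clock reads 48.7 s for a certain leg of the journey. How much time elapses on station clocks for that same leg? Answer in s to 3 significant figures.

Δt ≈ 291 s

Length contraction ⇒ γ = L₀/L = 589/98.5 = 5.9797
Time dilation: Δt = γτ₀ = 5.9797 × 48.7 s = 291 s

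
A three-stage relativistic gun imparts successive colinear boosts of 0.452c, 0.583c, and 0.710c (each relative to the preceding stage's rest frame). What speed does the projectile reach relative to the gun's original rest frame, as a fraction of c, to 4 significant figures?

u ≈ 0.9668c

Compose boost 2: (0.583 + 0.452)/(1 + 0.583×0.452) = 1.035/1.26352 = 0.819143
Compose boost 3: (0.710 + 0.819143)/(1 + 0.710×0.819143) = 1.52914/1.58159 = 0.9668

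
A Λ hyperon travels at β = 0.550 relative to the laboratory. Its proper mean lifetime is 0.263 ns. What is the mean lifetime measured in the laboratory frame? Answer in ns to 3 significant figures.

γ = 1/√(1 − 0.550²) = 1.1974
Time dilation: Δt = γτ₀ = 1.1974 × 0.263 ns = 0.315 ns

Δt ≈ 0.315 ns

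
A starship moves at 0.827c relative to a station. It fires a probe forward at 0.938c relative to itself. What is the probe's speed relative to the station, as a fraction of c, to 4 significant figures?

u ≈ 0.9940c

Relativistic velocity addition: u = (u' + v)/(1 + u'v/c²)
= (0.938 + 0.827)/(1 + 0.938×0.827) = 1.765/1.77573 = 0.9940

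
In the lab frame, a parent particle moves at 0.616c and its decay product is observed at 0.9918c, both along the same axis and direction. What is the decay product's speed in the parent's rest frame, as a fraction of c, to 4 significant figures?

u' ≈ 0.9659c

Inverse velocity addition: u' = (u − v)/(1 − uv/c²)
= (0.9918 − 0.616)/(1 − 0.9918×0.616) = 0.3758/0.389051 = 0.9659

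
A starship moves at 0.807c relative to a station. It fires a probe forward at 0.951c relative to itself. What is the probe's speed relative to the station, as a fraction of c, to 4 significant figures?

Relativistic velocity addition: u = (u' + v)/(1 + u'v/c²)
= (0.951 + 0.807)/(1 + 0.951×0.807) = 1.758/1.76746 = 0.9946

u ≈ 0.9946c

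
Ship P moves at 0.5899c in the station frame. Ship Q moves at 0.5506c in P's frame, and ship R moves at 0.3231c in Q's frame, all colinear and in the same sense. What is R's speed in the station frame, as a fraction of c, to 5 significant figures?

u ≈ 0.92633c

Compose boost 2: (0.5506 + 0.5899)/(1 + 0.5506×0.5899) = 1.1405/1.324799 = 0.8608854
Compose boost 3: (0.3231 + 0.8608854)/(1 + 0.3231×0.8608854) = 1.183985/1.278152 = 0.92633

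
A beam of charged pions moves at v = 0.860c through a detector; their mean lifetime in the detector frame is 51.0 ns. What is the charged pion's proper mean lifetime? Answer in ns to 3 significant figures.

τ₀ ≈ 26.0 ns

γ = 1/√(1 − 0.860²) = 1.9597
Proper time: τ₀ = Δt/γ = 51.0/1.9597 = 26.0 ns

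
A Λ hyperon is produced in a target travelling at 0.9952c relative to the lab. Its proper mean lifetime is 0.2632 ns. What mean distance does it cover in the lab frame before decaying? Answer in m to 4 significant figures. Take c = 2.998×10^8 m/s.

γ = 1/√(1 − 0.9952²) = 10.2185
Dilated lifetime: Δt = γτ₀ = 10.2185 × 0.2632 ns = 2.68950 ns
d = vΔt = 0.9952c × 2.68950 ns = 2.98361×10^8 m/s × 2.68950×10^-9 s = 0.8024 m

d ≈ 0.8024 m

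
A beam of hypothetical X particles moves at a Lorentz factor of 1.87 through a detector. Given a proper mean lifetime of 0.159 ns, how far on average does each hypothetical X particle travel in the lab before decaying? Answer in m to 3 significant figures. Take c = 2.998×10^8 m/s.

β = √(1 − 1/γ²) = √(1 − 1/1.87²) = 0.84500
Dilated lifetime: Δt = γτ₀ = 1.87 × 0.159 ns = 0.29733 ns
d = vΔt = 0.84500c × 0.29733 ns = 2.5333×10^8 m/s × 2.9733×10^-10 s = 0.0753 m

d ≈ 0.0753 m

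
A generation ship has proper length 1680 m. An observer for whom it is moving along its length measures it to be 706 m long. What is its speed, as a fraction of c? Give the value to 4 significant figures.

γ = L₀/L = 1680/706 = 2.37960
β = √(1 − 1/γ²) = 0.9074

β ≈ 0.9074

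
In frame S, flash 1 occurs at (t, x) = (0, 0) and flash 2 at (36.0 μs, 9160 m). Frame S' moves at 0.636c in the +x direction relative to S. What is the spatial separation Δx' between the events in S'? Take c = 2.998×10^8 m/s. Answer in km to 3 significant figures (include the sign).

γ = 1/√(1 − 0.636²) = 1.2959
Δx' = γ(Δx − vΔt) = 1.2959 × (9160 m − 0.636×(2.998×10^8 m/s)×36.0×10^-6 s)
= 1.2959 × (2295.8 m) = 2.98 km

Δx' ≈ 2.98 km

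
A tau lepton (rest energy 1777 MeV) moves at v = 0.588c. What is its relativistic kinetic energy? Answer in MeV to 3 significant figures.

γ = 1/√(1 − 0.588²) = 1.2363
K = (γ − 1)m₀c² = (1.2363 − 1) × 1777 MeV = 0.23631 × 1777 MeV = 420 MeV

K ≈ 420 MeV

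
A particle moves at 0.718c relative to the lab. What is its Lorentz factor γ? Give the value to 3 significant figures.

γ = 1/√(1 − β²) = 1/√(1 − 0.718²) = 1/√(0.48448) = 1.44

γ ≈ 1.44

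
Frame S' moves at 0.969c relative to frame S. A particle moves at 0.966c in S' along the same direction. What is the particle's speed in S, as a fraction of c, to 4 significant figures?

u ≈ 0.9995c

Relativistic velocity addition: u = (u' + v)/(1 + u'v/c²)
= (0.966 + 0.969)/(1 + 0.966×0.969) = 1.935/1.93605 = 0.9995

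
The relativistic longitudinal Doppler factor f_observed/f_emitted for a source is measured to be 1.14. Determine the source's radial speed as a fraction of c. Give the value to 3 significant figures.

f_obs/f_src = √((1+β)/(1−β)) = 1.14  ⇒  (1+β)/(1−β) = 1.2996
β = |1 − D²|/(1 + D²) = |1 − 1.2996|/(1 + 1.2996) = 0.130

β ≈ 0.130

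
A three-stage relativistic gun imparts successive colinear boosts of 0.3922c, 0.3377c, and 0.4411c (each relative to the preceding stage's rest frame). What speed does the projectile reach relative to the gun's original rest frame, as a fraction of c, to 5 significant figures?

u ≈ 0.84531c

Compose boost 2: (0.3377 + 0.3922)/(1 + 0.3377×0.3922) = 0.72990/1.132446 = 0.6445341
Compose boost 3: (0.4411 + 0.6445341)/(1 + 0.4411×0.6445341) = 1.085634/1.284304 = 0.84531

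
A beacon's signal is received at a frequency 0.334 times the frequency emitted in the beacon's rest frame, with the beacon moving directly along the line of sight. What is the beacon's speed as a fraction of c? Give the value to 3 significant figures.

β ≈ 0.799

f_obs/f_src = √((1−β)/(1+β)) = 0.334  ⇒  (1−β)/(1+β) = 0.11156
β = |1 − D²|/(1 + D²) = |1 − 0.11156|/(1 + 0.11156) = 0.799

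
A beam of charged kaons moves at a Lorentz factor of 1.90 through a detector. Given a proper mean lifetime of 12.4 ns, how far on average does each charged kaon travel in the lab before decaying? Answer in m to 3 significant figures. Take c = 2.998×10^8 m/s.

d ≈ 6.01 m

β = √(1 − 1/γ²) = √(1 − 1/1.90²) = 0.85029
Dilated lifetime: Δt = γτ₀ = 1.90 × 12.4 ns = 23.560 ns
d = vΔt = 0.85029c × 23.560 ns = 2.5492×10^8 m/s × 2.3560×10^-8 s = 6.01 m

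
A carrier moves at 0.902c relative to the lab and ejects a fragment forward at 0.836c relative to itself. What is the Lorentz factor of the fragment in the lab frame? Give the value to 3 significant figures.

u_lab = (0.836 + 0.902)/(1 + 0.836×0.902) = 1.738/1.75407 = 0.990837
γ = 1/√(1 − 0.990837²) = 7.40

γ ≈ 7.40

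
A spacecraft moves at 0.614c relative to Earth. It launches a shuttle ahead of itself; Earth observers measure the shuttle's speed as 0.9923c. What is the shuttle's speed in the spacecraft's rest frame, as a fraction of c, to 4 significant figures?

Inverse velocity addition: u' = (u − v)/(1 − uv/c²)
= (0.9923 − 0.614)/(1 − 0.9923×0.614) = 0.3783/0.390728 = 0.9682

u' ≈ 0.9682c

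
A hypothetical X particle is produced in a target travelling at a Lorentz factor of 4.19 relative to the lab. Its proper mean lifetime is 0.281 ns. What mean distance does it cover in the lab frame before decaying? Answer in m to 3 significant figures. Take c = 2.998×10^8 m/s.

β = √(1 − 1/γ²) = √(1 − 1/4.19²) = 0.97110
Dilated lifetime: Δt = γτ₀ = 4.19 × 0.281 ns = 1.1774 ns
d = vΔt = 0.97110c × 1.1774 ns = 2.9114×10^8 m/s × 1.1774×10^-9 s = 0.343 m

d ≈ 0.343 m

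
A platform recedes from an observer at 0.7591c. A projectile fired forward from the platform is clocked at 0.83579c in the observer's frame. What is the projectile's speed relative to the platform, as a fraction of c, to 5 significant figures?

Inverse velocity addition: u' = (u − v)/(1 − uv/c²)
= (0.83579 − 0.7591)/(1 − 0.83579×0.7591) = 0.076690/0.3655518 = 0.20979

u' ≈ 0.20979c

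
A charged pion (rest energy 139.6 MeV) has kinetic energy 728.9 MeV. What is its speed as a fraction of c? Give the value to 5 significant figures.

β ≈ 0.98700

γ = 1 + K/(m₀c²) = 1 + 728.9/139.6 = 6.221347
β = √(1 − 1/γ²) = 0.98700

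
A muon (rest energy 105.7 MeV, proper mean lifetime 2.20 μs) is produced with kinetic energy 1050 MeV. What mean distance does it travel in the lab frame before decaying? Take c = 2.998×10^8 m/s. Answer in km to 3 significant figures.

γ = 1 + K/(m₀c²) = 1 + 1050/105.7 = 10.934
β = √(1 − 1/γ²) = 0.99581
Dilated lifetime: γτ₀ = 10.934 × 2.20 μs = 24.054 μs
d = βc·γτ₀ = 0.99581 × (2.998×10^8 m/s) × 2.4054×10^-5 s = 7.18 km

d ≈ 7.18 km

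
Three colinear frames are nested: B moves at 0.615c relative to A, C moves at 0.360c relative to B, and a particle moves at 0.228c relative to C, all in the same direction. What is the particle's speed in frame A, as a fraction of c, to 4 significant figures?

Compose boost 2: (0.360 + 0.615)/(1 + 0.360×0.615) = 0.9750/1.22140 = 0.798264
Compose boost 3: (0.228 + 0.798264)/(1 + 0.228×0.798264) = 1.02626/1.18200 = 0.8682

u ≈ 0.8682c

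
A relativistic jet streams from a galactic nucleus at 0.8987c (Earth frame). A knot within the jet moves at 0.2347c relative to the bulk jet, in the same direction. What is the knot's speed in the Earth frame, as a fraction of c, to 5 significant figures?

u ≈ 0.93598c

Relativistic velocity addition: u = (u' + v)/(1 + u'v/c²)
= (0.2347 + 0.8987)/(1 + 0.2347×0.8987) = 1.1334/1.210925 = 0.93598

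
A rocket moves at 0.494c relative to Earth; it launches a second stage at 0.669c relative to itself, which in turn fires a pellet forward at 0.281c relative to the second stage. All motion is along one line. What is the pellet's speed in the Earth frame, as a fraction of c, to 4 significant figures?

Compose boost 2: (0.669 + 0.494)/(1 + 0.669×0.494) = 1.163/1.33049 = 0.874117
Compose boost 3: (0.281 + 0.874117)/(1 + 0.281×0.874117) = 1.15512/1.24563 = 0.9273

u ≈ 0.9273c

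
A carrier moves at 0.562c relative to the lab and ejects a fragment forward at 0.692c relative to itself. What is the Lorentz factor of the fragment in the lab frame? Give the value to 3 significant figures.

u_lab = (0.692 + 0.562)/(1 + 0.692×0.562) = 1.254/1.38890 = 0.902870
γ = 1/√(1 − 0.902870²) = 2.33

γ ≈ 2.33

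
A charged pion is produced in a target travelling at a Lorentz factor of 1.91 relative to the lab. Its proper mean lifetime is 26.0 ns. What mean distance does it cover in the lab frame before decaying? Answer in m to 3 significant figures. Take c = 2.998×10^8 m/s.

d ≈ 12.7 m

β = √(1 − 1/γ²) = √(1 − 1/1.91²) = 0.85199
Dilated lifetime: Δt = γτ₀ = 1.91 × 26.0 ns = 49.660 ns
d = vΔt = 0.85199c × 49.660 ns = 2.5543×10^8 m/s × 4.9660×10^-8 s = 12.7 m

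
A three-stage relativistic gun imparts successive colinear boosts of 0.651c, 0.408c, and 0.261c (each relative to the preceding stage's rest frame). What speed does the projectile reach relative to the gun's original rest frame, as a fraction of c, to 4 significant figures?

Compose boost 2: (0.408 + 0.651)/(1 + 0.408×0.651) = 1.059/1.26561 = 0.836752
Compose boost 3: (0.261 + 0.836752)/(1 + 0.261×0.836752) = 1.09775/1.21839 = 0.9010

u ≈ 0.9010c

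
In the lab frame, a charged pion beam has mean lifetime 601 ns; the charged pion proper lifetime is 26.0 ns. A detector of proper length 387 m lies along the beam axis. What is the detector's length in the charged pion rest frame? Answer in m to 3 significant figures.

Time dilation ⇒ γ = Δt/τ₀ = 601/26.0 = 23.115
Length contraction: L = L₀/γ = 387/23.115 = 16.7 m

L ≈ 16.7 m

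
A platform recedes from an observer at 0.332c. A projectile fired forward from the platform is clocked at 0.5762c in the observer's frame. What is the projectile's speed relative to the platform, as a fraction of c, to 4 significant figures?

Inverse velocity addition: u' = (u − v)/(1 − uv/c²)
= (0.5762 − 0.332)/(1 − 0.5762×0.332) = 0.2442/0.808702 = 0.3020

u' ≈ 0.3020c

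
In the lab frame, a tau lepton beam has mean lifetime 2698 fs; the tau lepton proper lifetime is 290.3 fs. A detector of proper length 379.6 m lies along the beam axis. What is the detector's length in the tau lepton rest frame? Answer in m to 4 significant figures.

L ≈ 40.84 m

Time dilation ⇒ γ = Δt/τ₀ = 2698/290.3 = 9.29383
Length contraction: L = L₀/γ = 379.6/9.29383 = 40.84 m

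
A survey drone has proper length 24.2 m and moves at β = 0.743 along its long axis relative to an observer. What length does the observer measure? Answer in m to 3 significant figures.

γ = 1/√(1 − 0.743²) = 1.4941
Length contraction: L = L₀/γ = 24.2/1.4941 = 16.2 m

L ≈ 16.2 m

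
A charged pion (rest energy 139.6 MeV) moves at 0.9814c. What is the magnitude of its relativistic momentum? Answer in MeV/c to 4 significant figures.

p ≈ 713.7 MeV/c

γ = 1/√(1 − 0.9814²) = 5.20904
p = γβm₀c = 5.20904 × 0.9814 × 139.6 MeV/c = 713.7 MeV/c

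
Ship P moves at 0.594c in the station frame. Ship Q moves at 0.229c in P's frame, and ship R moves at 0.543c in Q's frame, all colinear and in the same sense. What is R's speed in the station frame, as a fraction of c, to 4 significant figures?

Compose boost 2: (0.229 + 0.594)/(1 + 0.229×0.594) = 0.8230/1.13603 = 0.724455
Compose boost 3: (0.543 + 0.724455)/(1 + 0.543×0.724455) = 1.26746/1.39338 = 0.9096

u ≈ 0.9096c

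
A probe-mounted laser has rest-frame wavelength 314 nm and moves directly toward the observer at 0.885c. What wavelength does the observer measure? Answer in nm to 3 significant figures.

Relativistic Doppler: λ_obs = λ_src √((1−β)/(1+β))
= 314 × √(0.11500/1.8850) = 314 × 0.24700 = 77.6 nm

λ_obs ≈ 77.6 nm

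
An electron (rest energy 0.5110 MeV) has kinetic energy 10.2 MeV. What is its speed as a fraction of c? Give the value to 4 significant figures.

β ≈ 0.9989

γ = 1 + K/(m₀c²) = 1 + 10.2/0.5110 = 20.9609
β = √(1 − 1/γ²) = 0.9989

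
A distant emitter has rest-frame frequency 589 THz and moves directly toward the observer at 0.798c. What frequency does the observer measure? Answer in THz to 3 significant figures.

f_obs ≈ 1760 THz

Relativistic Doppler: f_obs = f_src √((1+β)/(1−β))
= 589 × √(1.7980/0.20200) = 589 × 2.9835 = 1760 THz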